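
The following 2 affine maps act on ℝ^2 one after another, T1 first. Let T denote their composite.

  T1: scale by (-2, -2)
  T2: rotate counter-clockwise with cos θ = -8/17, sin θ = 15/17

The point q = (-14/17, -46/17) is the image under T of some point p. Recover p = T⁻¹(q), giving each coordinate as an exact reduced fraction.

T1 = [-2 0 0; 0 -2 0; 0 0 1]
T2·T1 = [16/17 30/17 0; -30/17 16/17 0; 0 0 1]
det M = 4; M⁻¹ = [4/17 -15/34 0; 15/34 4/17 0; 0 0 1]
M⁻¹ · (-14/17, -46/17)ᵀ = (1, -1)ᵀ

p = (1, -1)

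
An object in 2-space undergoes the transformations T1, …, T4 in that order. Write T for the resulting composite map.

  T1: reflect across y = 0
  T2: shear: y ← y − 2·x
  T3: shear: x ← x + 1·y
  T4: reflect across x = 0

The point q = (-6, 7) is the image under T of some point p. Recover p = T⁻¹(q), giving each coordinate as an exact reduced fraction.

p = (-1, -5)

T1 = [1 0 0; 0 -1 0; 0 0 1]
T2·T1 = [1 0 0; -2 -1 0; 0 0 1]
T3·…·T1 = [-1 -1 0; -2 -1 0; 0 0 1]
T4·…·T1 = [1 1 0; -2 -1 0; 0 0 1]
det M = 1; M⁻¹ = [-1 -1 0; 2 1 0; 0 0 1]
M⁻¹ · (-6, 7)ᵀ = (-1, -5)ᵀ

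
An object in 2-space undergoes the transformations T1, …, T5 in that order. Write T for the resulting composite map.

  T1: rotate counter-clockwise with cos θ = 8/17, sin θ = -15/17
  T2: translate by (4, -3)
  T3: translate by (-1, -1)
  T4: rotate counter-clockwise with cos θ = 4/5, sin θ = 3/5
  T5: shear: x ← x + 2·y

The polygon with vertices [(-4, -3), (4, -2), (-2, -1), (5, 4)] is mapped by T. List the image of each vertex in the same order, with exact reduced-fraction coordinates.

image vertices: (-84/17, -206/85), (-38/17, -417/85), (-6/17, -124/85), (191/17, 9/85)

T1 rotate counter-clockwise with cos θ = 8/17, sin θ = -15/17: (-4, -3) → (-77/17, 36/17); (4, -2) → (2/17, -76/17); (-2, -1) → (-31/17, 22/17); (5, 4) → (100/17, -43/17)
T2 translate by (4, -3): (-77/17, 36/17) → (-9/17, -15/17); (2/17, -76/17) → (70/17, -127/17); (-31/17, 22/17) → (37/17, -29/17); (100/17, -43/17) → (168/17, -94/17)
T3 translate by (-1, -1): (-9/17, -15/17) → (-26/17, -32/17); (70/17, -127/17) → (53/17, -144/17); (37/17, -29/17) → (20/17, -46/17); (168/17, -94/17) → (151/17, -111/17)
T4 rotate counter-clockwise with cos θ = 4/5, sin θ = 3/5: (-26/17, -32/17) → (-8/85, -206/85); (53/17, -144/17) → (644/85, -417/85); (20/17, -46/17) → (218/85, -124/85); (151/17, -111/17) → (937/85, 9/85)
T5 shear: x ← x + 2·y: (-8/85, -206/85) → (-84/17, -206/85); (644/85, -417/85) → (-38/17, -417/85); (218/85, -124/85) → (-6/17, -124/85); (937/85, 9/85) → (191/17, 9/85)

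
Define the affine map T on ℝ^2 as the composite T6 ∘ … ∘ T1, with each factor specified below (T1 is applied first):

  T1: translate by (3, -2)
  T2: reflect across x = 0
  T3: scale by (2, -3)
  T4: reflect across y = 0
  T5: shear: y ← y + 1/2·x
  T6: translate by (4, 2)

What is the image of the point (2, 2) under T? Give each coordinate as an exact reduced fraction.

T(p) = (-6, -3)

T1 translate by (3, -2): (2, 2) → (5, 0)
T2 reflect across x = 0: (5, 0) → (-5, 0)
T3 scale by (2, -3): (-5, 0) → (-10, 0)
T4 reflect across y = 0: (-10, 0) → (-10, 0)
T5 shear: y ← y + 1/2·x: (-10, 0) → (-10, -5)
T6 translate by (4, 2): (-10, -5) → (-6, -3)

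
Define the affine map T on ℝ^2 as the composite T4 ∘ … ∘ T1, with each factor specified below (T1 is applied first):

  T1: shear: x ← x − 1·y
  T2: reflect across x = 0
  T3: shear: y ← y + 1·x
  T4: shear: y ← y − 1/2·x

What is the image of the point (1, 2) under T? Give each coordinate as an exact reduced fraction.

T(p) = (1, 5/2)

T1 shear: x ← x − 1·y: (1, 2) → (-1, 2)
T2 reflect across x = 0: (-1, 2) → (1, 2)
T3 shear: y ← y + 1·x: (1, 2) → (1, 3)
T4 shear: y ← y − 1/2·x: (1, 3) → (1, 5/2)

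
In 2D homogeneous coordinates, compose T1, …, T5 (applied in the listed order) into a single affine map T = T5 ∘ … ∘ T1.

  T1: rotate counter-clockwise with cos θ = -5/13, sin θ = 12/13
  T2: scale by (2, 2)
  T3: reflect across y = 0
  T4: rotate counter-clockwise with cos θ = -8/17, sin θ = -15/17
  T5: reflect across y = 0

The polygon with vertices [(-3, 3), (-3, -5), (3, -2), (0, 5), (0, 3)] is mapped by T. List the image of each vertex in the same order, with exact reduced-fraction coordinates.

image vertices: (1866/221, 186/221), (-870/221, 2426/221), (-1524/221, -466/221), (1710/221, -1400/221), (1026/221, -840/221)

T1 rotate counter-clockwise with cos θ = -5/13, sin θ = 12/13: (-3, 3) → (-21/13, -51/13); (-3, -5) → (75/13, -11/13); (3, -2) → (9/13, 46/13); (0, 5) → (-60/13, -25/13); (0, 3) → (-36/13, -15/13)
T2 scale by (2, 2): (-21/13, -51/13) → (-42/13, -102/13); (75/13, -11/13) → (150/13, -22/13); (9/13, 46/13) → (18/13, 92/13); (-60/13, -25/13) → (-120/13, -50/13); (-36/13, -15/13) → (-72/13, -30/13)
T3 reflect across y = 0: (-42/13, -102/13) → (-42/13, 102/13); (150/13, -22/13) → (150/13, 22/13); (18/13, 92/13) → (18/13, -92/13); (-120/13, -50/13) → (-120/13, 50/13); (-72/13, -30/13) → (-72/13, 30/13)
T4 rotate counter-clockwise with cos θ = -8/17, sin θ = -15/17: (-42/13, 102/13) → (1866/221, -186/221); (150/13, 22/13) → (-870/221, -2426/221); (18/13, -92/13) → (-1524/221, 466/221); (-120/13, 50/13) → (1710/221, 1400/221); (-72/13, 30/13) → (1026/221, 840/221)
T5 reflect across y = 0: (1866/221, -186/221) → (1866/221, 186/221); (-870/221, -2426/221) → (-870/221, 2426/221); (-1524/221, 466/221) → (-1524/221, -466/221); (1710/221, 1400/221) → (1710/221, -1400/221); (1026/221, 840/221) → (1026/221, -840/221)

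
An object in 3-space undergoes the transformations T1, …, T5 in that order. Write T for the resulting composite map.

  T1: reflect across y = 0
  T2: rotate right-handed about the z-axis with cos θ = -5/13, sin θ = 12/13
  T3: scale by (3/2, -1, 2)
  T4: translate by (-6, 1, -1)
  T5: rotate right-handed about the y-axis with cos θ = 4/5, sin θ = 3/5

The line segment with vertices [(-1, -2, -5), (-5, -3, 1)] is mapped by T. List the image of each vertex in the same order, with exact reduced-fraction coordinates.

image vertices: (-171/13, 35/13, -101/26), (-339/65, 88/13, 671/130)

T1 reflect across y = 0: (-1, -2, -5) → (-1, 2, -5); (-5, -3, 1) → (-5, 3, 1)
T2 rotate right-handed about the z-axis with cos θ = -5/13, sin θ = 12/13: (-1, 2, -5) → (-19/13, -22/13, -5); (-5, 3, 1) → (-11/13, -75/13, 1)
T3 scale by (3/2, -1, 2): (-19/13, -22/13, -5) → (-57/26, 22/13, -10); (-11/13, -75/13, 1) → (-33/26, 75/13, 2)
T4 translate by (-6, 1, -1): (-57/26, 22/13, -10) → (-213/26, 35/13, -11); (-33/26, 75/13, 2) → (-189/26, 88/13, 1)
T5 rotate right-handed about the y-axis with cos θ = 4/5, sin θ = 3/5: (-213/26, 35/13, -11) → (-171/13, 35/13, -101/26); (-189/26, 88/13, 1) → (-339/65, 88/13, 671/130)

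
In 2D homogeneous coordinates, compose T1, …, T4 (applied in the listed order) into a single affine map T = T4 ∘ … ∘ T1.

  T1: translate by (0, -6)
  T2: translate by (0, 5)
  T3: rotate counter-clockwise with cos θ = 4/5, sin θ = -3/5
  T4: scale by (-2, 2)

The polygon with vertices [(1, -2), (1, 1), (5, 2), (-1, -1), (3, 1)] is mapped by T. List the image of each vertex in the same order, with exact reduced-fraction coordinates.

T1 translate by (0, -6): (1, -2) → (1, -8); (1, 1) → (1, -5); (5, 2) → (5, -4); (-1, -1) → (-1, -7); (3, 1) → (3, -5)
T2 translate by (0, 5): (1, -8) → (1, -3); (1, -5) → (1, 0); (5, -4) → (5, 1); (-1, -7) → (-1, -2); (3, -5) → (3, 0)
T3 rotate counter-clockwise with cos θ = 4/5, sin θ = -3/5: (1, -3) → (-1, -3); (1, 0) → (4/5, -3/5); (5, 1) → (23/5, -11/5); (-1, -2) → (-2, -1); (3, 0) → (12/5, -9/5)
T4 scale by (-2, 2): (-1, -3) → (2, -6); (4/5, -3/5) → (-8/5, -6/5); (23/5, -11/5) → (-46/5, -22/5); (-2, -1) → (4, -2); (12/5, -9/5) → (-24/5, -18/5)

image vertices: (2, -6), (-8/5, -6/5), (-46/5, -22/5), (4, -2), (-24/5, -18/5)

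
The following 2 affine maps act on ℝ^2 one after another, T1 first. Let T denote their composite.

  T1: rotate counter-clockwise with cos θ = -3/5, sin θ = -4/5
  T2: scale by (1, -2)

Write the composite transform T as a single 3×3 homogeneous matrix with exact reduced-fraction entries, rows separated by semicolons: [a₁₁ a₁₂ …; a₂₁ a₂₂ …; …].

T = [-3/5 4/5 0; 8/5 6/5 0; 0 0 1]

T1 = [-3/5 4/5 0; -4/5 -3/5 0; 0 0 1]
T2·T1 = [-3/5 4/5 0; 8/5 6/5 0; 0 0 1]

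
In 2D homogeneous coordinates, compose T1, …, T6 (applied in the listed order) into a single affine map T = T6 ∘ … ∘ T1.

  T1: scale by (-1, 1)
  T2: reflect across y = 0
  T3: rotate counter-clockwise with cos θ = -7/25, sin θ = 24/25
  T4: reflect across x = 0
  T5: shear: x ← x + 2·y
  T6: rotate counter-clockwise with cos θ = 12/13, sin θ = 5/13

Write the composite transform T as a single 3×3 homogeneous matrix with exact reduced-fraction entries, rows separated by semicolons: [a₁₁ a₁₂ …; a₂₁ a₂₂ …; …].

T = [-108/65 -31/65 0; -563/325 34/325 0; 0 0 1]

T1 = [-1 0 0; 0 1 0; 0 0 1]
T2·T1 = [-1 0 0; 0 -1 0; 0 0 1]
T3·…·T1 = [7/25 24/25 0; -24/25 7/25 0; 0 0 1]
T4·…·T1 = [-7/25 -24/25 0; -24/25 7/25 0; 0 0 1]
T5·…·T1 = [-11/5 -2/5 0; -24/25 7/25 0; 0 0 1]
T6·…·T1 = [-108/65 -31/65 0; -563/325 34/325 0; 0 0 1]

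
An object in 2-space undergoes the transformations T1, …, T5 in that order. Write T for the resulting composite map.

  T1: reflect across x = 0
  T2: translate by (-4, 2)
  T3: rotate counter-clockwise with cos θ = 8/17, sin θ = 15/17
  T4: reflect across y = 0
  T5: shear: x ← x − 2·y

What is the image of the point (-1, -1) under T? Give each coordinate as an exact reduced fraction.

T(p) = (-113/17, 37/17)

T1 reflect across x = 0: (-1, -1) → (1, -1)
T2 translate by (-4, 2): (1, -1) → (-3, 1)
T3 rotate counter-clockwise with cos θ = 8/17, sin θ = 15/17: (-3, 1) → (-39/17, -37/17)
T4 reflect across y = 0: (-39/17, -37/17) → (-39/17, 37/17)
T5 shear: x ← x − 2·y: (-39/17, 37/17) → (-113/17, 37/17)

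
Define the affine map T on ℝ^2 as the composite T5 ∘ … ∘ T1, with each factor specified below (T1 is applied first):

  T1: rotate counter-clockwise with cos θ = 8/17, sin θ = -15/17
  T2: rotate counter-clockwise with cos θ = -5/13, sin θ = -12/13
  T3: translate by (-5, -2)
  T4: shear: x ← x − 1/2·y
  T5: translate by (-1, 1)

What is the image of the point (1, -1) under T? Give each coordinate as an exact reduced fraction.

T1 rotate counter-clockwise with cos θ = 8/17, sin θ = -15/17: (1, -1) → (-7/17, -23/17)
T2 rotate counter-clockwise with cos θ = -5/13, sin θ = -12/13: (-7/17, -23/17) → (-241/221, 199/221)
T3 translate by (-5, -2): (-241/221, 199/221) → (-1346/221, -243/221)
T4 shear: x ← x − 1/2·y: (-1346/221, -243/221) → (-2449/442, -243/221)
T5 translate by (-1, 1): (-2449/442, -243/221) → (-2891/442, -22/221)

T(p) = (-2891/442, -22/221)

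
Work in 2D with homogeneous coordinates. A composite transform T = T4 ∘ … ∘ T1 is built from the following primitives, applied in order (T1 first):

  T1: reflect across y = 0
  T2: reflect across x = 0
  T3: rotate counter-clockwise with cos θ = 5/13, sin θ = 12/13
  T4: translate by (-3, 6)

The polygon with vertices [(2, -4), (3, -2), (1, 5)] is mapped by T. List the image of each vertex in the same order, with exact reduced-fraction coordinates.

T1 reflect across y = 0: (2, -4) → (2, 4); (3, -2) → (3, 2); (1, 5) → (1, -5)
T2 reflect across x = 0: (2, 4) → (-2, 4); (3, 2) → (-3, 2); (1, -5) → (-1, -5)
T3 rotate counter-clockwise with cos θ = 5/13, sin θ = 12/13: (-2, 4) → (-58/13, -4/13); (-3, 2) → (-3, -2); (-1, -5) → (55/13, -37/13)
T4 translate by (-3, 6): (-58/13, -4/13) → (-97/13, 74/13); (-3, -2) → (-6, 4); (55/13, -37/13) → (16/13, 41/13)

image vertices: (-97/13, 74/13), (-6, 4), (16/13, 41/13)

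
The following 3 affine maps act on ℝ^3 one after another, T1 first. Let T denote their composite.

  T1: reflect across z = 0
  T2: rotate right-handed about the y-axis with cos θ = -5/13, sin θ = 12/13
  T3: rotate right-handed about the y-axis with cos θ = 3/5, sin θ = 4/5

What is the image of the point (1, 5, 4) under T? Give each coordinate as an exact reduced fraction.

T1 reflect across z = 0: (1, 5, 4) → (1, 5, -4)
T2 rotate right-handed about the y-axis with cos θ = -5/13, sin θ = 12/13: (1, 5, -4) → (-53/13, 5, 8/13)
T3 rotate right-handed about the y-axis with cos θ = 3/5, sin θ = 4/5: (-53/13, 5, 8/13) → (-127/65, 5, 236/65)

T(p) = (-127/65, 5, 236/65)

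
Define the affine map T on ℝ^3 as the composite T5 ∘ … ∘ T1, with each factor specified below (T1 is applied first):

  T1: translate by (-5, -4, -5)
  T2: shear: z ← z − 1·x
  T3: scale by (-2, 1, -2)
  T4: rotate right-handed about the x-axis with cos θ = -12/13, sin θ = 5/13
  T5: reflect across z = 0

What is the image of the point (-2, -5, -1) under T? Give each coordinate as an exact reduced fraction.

T(p) = (14, 118/13, 21/13)

T1 translate by (-5, -4, -5): (-2, -5, -1) → (-7, -9, -6)
T2 shear: z ← z − 1·x: (-7, -9, -6) → (-7, -9, 1)
T3 scale by (-2, 1, -2): (-7, -9, 1) → (14, -9, -2)
T4 rotate right-handed about the x-axis with cos θ = -12/13, sin θ = 5/13: (14, -9, -2) → (14, 118/13, -21/13)
T5 reflect across z = 0: (14, 118/13, -21/13) → (14, 118/13, 21/13)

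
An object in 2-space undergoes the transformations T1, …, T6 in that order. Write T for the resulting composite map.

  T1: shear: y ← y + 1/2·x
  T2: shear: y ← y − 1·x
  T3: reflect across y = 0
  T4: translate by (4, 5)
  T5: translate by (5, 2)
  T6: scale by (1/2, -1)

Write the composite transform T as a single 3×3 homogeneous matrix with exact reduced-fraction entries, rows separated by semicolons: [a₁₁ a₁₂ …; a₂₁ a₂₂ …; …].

T = [1/2 0 9/2; -1/2 1 -7; 0 0 1]

T1 = [1 0 0; 1/2 1 0; 0 0 1]
T2·T1 = [1 0 0; -1/2 1 0; 0 0 1]
T3·…·T1 = [1 0 0; 1/2 -1 0; 0 0 1]
T4·…·T1 = [1 0 4; 1/2 -1 5; 0 0 1]
T5·…·T1 = [1 0 9; 1/2 -1 7; 0 0 1]
T6·…·T1 = [1/2 0 9/2; -1/2 1 -7; 0 0 1]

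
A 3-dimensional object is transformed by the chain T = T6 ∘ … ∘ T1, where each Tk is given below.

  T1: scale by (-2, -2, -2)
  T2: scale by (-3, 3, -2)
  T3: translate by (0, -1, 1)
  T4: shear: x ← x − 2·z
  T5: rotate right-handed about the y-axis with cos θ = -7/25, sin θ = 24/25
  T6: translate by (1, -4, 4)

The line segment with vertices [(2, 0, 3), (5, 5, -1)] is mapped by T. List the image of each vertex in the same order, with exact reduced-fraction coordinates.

T1 scale by (-2, -2, -2): (2, 0, 3) → (-4, 0, -6); (5, 5, -1) → (-10, -10, 2)
T2 scale by (-3, 3, -2): (-4, 0, -6) → (12, 0, 12); (-10, -10, 2) → (30, -30, -4)
T3 translate by (0, -1, 1): (12, 0, 12) → (12, -1, 13); (30, -30, -4) → (30, -31, -3)
T4 shear: x ← x − 2·z: (12, -1, 13) → (-14, -1, 13); (30, -31, -3) → (36, -31, -3)
T5 rotate right-handed about the y-axis with cos θ = -7/25, sin θ = 24/25: (-14, -1, 13) → (82/5, -1, 49/5); (36, -31, -3) → (-324/25, -31, -843/25)
T6 translate by (1, -4, 4): (82/5, -1, 49/5) → (87/5, -5, 69/5); (-324/25, -31, -843/25) → (-299/25, -35, -743/25)

image vertices: (87/5, -5, 69/5), (-299/25, -35, -743/25)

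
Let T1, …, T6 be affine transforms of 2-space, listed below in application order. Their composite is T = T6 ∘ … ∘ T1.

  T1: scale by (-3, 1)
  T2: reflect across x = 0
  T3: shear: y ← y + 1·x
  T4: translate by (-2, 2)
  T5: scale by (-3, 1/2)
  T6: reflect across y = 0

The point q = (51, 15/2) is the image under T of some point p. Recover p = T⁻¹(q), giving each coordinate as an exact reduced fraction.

T1 = [-3 0 0; 0 1 0; 0 0 1]
T2·T1 = [3 0 0; 0 1 0; 0 0 1]
T3·…·T1 = [3 0 0; 3 1 0; 0 0 1]
T4·…·T1 = [3 0 -2; 3 1 2; 0 0 1]
T5·…·T1 = [-9 0 6; 3/2 1/2 1; 0 0 1]
T6·…·T1 = [-9 0 6; -3/2 -1/2 -1; 0 0 1]
det M = 9/2; M⁻¹ = [-1/9 0 2/3; 1/3 -2 -4; 0 0 1]
M⁻¹ · (51, 15/2)ᵀ = (-5, -2)ᵀ

p = (-5, -2)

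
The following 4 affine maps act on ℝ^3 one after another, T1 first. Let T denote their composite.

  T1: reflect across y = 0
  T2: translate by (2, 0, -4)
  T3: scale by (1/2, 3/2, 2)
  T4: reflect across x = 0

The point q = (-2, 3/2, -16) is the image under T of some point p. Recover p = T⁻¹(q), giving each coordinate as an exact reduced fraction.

p = (2, -1, -4)

T1 = [1 0 0 0; 0 -1 0 0; 0 0 1 0; 0 0 0 1]
T2·T1 = [1 0 0 2; 0 -1 0 0; 0 0 1 -4; 0 0 0 1]
T3·…·T1 = [1/2 0 0 1; 0 -3/2 0 0; 0 0 2 -8; 0 0 0 1]
T4·…·T1 = [-1/2 0 0 -1; 0 -3/2 0 0; 0 0 2 -8; 0 0 0 1]
det M = 3/2; M⁻¹ = [-2 0 0 -2; 0 -2/3 0 0; 0 0 1/2 4; 0 0 0 1]
M⁻¹ · (-2, 3/2, -16)ᵀ = (2, -1, -4)ᵀ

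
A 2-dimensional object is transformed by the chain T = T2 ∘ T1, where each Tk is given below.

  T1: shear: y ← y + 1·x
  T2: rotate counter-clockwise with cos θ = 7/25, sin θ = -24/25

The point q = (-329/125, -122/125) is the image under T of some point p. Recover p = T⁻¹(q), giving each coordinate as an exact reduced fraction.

T1 = [1 0 0; 1 1 0; 0 0 1]
T2·T1 = [31/25 24/25 0; -17/25 7/25 0; 0 0 1]
det M = 1; M⁻¹ = [7/25 -24/25 0; 17/25 31/25 0; 0 0 1]
M⁻¹ · (-329/125, -122/125)ᵀ = (1/5, -3)ᵀ

p = (1/5, -3)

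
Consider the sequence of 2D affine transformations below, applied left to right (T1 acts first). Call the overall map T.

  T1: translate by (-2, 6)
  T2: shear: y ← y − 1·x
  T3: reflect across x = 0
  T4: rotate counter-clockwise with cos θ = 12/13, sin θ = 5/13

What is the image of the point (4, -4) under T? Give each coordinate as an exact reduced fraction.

T1 translate by (-2, 6): (4, -4) → (2, 2)
T2 shear: y ← y − 1·x: (2, 2) → (2, 0)
T3 reflect across x = 0: (2, 0) → (-2, 0)
T4 rotate counter-clockwise with cos θ = 12/13, sin θ = 5/13: (-2, 0) → (-24/13, -10/13)

T(p) = (-24/13, -10/13)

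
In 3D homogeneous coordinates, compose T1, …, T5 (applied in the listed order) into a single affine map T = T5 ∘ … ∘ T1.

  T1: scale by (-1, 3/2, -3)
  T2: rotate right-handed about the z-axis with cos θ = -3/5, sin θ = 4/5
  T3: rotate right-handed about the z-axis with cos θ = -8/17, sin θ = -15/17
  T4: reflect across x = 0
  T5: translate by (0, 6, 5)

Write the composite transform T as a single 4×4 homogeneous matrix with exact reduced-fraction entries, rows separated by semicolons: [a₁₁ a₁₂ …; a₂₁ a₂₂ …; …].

T = [84/85 39/170 0 0; -13/85 126/85 0 6; 0 0 -3 5; 0 0 0 1]

T1 = [-1 0 0 0; 0 3/2 0 0; 0 0 -3 0; 0 0 0 1]
T2·T1 = [3/5 -6/5 0 0; -4/5 -9/10 0 0; 0 0 -3 0; 0 0 0 1]
T3·…·T1 = [-84/85 -39/170 0 0; -13/85 126/85 0 0; 0 0 -3 0; 0 0 0 1]
T4·…·T1 = [84/85 39/170 0 0; -13/85 126/85 0 0; 0 0 -3 0; 0 0 0 1]
T5·…·T1 = [84/85 39/170 0 0; -13/85 126/85 0 6; 0 0 -3 5; 0 0 0 1]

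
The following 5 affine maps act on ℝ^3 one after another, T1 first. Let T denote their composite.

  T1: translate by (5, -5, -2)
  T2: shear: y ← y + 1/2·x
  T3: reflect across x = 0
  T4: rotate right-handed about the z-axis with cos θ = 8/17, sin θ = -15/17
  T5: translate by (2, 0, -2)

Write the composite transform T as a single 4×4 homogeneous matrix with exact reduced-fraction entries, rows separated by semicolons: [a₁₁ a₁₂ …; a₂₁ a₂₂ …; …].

T = [-1/34 15/17 0 -87/34; 19/17 8/17 0 55/17; 0 0 1 -4; 0 0 0 1]

T1 = [1 0 0 5; 0 1 0 -5; 0 0 1 -2; 0 0 0 1]
T2·T1 = [1 0 0 5; 1/2 1 0 -5/2; 0 0 1 -2; 0 0 0 1]
T3·…·T1 = [-1 0 0 -5; 1/2 1 0 -5/2; 0 0 1 -2; 0 0 0 1]
T4·…·T1 = [-1/34 15/17 0 -155/34; 19/17 8/17 0 55/17; 0 0 1 -2; 0 0 0 1]
T5·…·T1 = [-1/34 15/17 0 -87/34; 19/17 8/17 0 55/17; 0 0 1 -4; 0 0 0 1]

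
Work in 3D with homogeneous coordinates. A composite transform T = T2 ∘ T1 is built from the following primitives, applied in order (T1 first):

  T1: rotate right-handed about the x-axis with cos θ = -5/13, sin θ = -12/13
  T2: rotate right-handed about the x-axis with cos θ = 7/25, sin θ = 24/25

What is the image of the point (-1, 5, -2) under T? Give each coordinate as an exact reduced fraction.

T(p) = (-1, 857/325, -1526/325)

T1 rotate right-handed about the x-axis with cos θ = -5/13, sin θ = -12/13: (-1, 5, -2) → (-1, -49/13, -50/13)
T2 rotate right-handed about the x-axis with cos θ = 7/25, sin θ = 24/25: (-1, -49/13, -50/13) → (-1, 857/325, -1526/325)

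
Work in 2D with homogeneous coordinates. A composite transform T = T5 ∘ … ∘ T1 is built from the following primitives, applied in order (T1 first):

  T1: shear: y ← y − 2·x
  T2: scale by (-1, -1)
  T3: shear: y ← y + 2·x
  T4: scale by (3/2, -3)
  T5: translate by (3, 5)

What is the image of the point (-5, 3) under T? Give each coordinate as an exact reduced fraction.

T1 shear: y ← y − 2·x: (-5, 3) → (-5, 13)
T2 scale by (-1, -1): (-5, 13) → (5, -13)
T3 shear: y ← y + 2·x: (5, -13) → (5, -3)
T4 scale by (3/2, -3): (5, -3) → (15/2, 9)
T5 translate by (3, 5): (15/2, 9) → (21/2, 14)

T(p) = (21/2, 14)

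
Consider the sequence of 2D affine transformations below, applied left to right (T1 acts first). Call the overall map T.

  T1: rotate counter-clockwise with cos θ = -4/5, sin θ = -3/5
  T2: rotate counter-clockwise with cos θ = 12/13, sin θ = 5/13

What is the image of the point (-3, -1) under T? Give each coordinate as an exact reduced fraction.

T1 rotate counter-clockwise with cos θ = -4/5, sin θ = -3/5: (-3, -1) → (9/5, 13/5)
T2 rotate counter-clockwise with cos θ = 12/13, sin θ = 5/13: (9/5, 13/5) → (43/65, 201/65)

T(p) = (43/65, 201/65)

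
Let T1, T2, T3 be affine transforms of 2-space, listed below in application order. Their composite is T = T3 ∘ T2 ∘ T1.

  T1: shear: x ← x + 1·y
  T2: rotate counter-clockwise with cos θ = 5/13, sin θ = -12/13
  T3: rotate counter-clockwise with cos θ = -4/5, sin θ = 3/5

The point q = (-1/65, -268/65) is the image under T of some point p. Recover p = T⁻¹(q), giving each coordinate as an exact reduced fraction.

p = (-3, -1)

T1 = [1 1 0; 0 1 0; 0 0 1]
T2·T1 = [5/13 17/13 0; -12/13 -7/13 0; 0 0 1]
T3·…·T1 = [16/65 -47/65 0; 63/65 79/65 0; 0 0 1]
det M = 1; M⁻¹ = [79/65 47/65 0; -63/65 16/65 0; 0 0 1]
M⁻¹ · (-1/65, -268/65)ᵀ = (-3, -1)ᵀ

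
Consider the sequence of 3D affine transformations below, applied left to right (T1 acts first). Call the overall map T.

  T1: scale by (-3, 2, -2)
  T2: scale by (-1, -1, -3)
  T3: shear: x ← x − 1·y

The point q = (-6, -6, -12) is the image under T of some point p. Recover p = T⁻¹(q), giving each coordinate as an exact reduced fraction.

p = (-4, 3, -2)

T1 = [-3 0 0 0; 0 2 0 0; 0 0 -2 0; 0 0 0 1]
T2·T1 = [3 0 0 0; 0 -2 0 0; 0 0 6 0; 0 0 0 1]
T3·…·T1 = [3 2 0 0; 0 -2 0 0; 0 0 6 0; 0 0 0 1]
det M = -36; M⁻¹ = [1/3 1/3 0 0; 0 -1/2 0 0; 0 0 1/6 0; 0 0 0 1]
M⁻¹ · (-6, -6, -12)ᵀ = (-4, 3, -2)ᵀ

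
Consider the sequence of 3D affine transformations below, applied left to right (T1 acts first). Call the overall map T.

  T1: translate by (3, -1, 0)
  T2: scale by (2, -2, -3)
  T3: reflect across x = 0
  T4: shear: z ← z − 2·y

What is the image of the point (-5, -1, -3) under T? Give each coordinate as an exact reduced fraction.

T(p) = (4, 4, 1)

T1 translate by (3, -1, 0): (-5, -1, -3) → (-2, -2, -3)
T2 scale by (2, -2, -3): (-2, -2, -3) → (-4, 4, 9)
T3 reflect across x = 0: (-4, 4, 9) → (4, 4, 9)
T4 shear: z ← z − 2·y: (4, 4, 9) → (4, 4, 1)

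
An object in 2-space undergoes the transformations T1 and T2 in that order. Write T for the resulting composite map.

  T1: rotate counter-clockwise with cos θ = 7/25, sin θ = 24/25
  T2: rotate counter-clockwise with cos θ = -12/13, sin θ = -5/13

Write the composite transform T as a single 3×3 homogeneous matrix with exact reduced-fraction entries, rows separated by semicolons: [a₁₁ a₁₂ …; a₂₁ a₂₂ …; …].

T1 = [7/25 -24/25 0; 24/25 7/25 0; 0 0 1]
T2·T1 = [36/325 323/325 0; -323/325 36/325 0; 0 0 1]

T = [36/325 323/325 0; -323/325 36/325 0; 0 0 1]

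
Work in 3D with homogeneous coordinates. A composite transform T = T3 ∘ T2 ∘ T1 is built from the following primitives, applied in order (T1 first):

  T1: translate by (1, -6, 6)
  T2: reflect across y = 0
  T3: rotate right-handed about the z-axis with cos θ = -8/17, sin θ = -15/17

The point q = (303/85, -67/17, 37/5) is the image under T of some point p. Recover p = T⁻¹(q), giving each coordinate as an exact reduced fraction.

T1 = [1 0 0 1; 0 1 0 -6; 0 0 1 6; 0 0 0 1]
T2·T1 = [1 0 0 1; 0 -1 0 6; 0 0 1 6; 0 0 0 1]
T3·…·T1 = [-8/17 -15/17 0 82/17; -15/17 8/17 0 -63/17; 0 0 1 6; 0 0 0 1]
det M = -1; M⁻¹ = [-8/17 -15/17 0 -1; -15/17 8/17 0 6; 0 0 1 -6; 0 0 0 1]
M⁻¹ · (303/85, -67/17, 37/5)ᵀ = (4/5, 1, 7/5)ᵀ

p = (4/5, 1, 7/5)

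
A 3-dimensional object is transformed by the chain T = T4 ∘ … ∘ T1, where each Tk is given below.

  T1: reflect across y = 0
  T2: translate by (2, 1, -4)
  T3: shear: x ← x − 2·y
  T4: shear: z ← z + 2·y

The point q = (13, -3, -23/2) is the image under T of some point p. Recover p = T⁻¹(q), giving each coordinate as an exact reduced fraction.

p = (5, 4, -3/2)

T1 = [1 0 0 0; 0 -1 0 0; 0 0 1 0; 0 0 0 1]
T2·T1 = [1 0 0 2; 0 -1 0 1; 0 0 1 -4; 0 0 0 1]
T3·…·T1 = [1 2 0 0; 0 -1 0 1; 0 0 1 -4; 0 0 0 1]
T4·…·T1 = [1 2 0 0; 0 -1 0 1; 0 -2 1 -2; 0 0 0 1]
det M = -1; M⁻¹ = [1 2 0 -2; 0 -1 0 1; 0 -2 1 4; 0 0 0 1]
M⁻¹ · (13, -3, -23/2)ᵀ = (5, 4, -3/2)ᵀ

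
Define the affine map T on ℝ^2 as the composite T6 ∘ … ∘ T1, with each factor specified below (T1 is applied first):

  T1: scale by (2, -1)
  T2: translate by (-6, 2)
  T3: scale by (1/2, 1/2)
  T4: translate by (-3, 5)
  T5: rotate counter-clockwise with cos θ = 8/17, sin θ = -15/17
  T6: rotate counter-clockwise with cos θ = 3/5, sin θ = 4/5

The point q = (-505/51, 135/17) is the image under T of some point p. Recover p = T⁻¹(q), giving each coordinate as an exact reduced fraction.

T1 = [2 0 0; 0 -1 0; 0 0 1]
T2·T1 = [2 0 -6; 0 -1 2; 0 0 1]
T3·…·T1 = [1 0 -3; 0 -1/2 1; 0 0 1]
T4·…·T1 = [1 0 -6; 0 -1/2 6; 0 0 1]
T5·…·T1 = [8/17 -15/34 42/17; -15/17 -4/17 138/17; 0 0 1]
T6·…·T1 = [84/85 -13/170 -426/85; -13/85 -42/85 582/85; 0 0 1]
det M = -1/2; M⁻¹ = [84/85 -13/85 6; -26/85 -168/85 12; 0 0 1]
M⁻¹ · (-505/51, 135/17)ᵀ = (-5, -2/3)ᵀ

p = (-5, -2/3)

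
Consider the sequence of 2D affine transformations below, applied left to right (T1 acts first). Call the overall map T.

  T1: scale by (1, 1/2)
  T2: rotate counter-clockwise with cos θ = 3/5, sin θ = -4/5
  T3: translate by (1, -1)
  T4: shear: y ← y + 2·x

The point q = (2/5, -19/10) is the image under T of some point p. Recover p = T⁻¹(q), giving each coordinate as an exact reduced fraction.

p = (1, -3)

T1 = [1 0 0; 0 1/2 0; 0 0 1]
T2·T1 = [3/5 2/5 0; -4/5 3/10 0; 0 0 1]
T3·…·T1 = [3/5 2/5 1; -4/5 3/10 -1; 0 0 1]
T4·…·T1 = [3/5 2/5 1; 2/5 11/10 1; 0 0 1]
det M = 1/2; M⁻¹ = [11/5 -4/5 -7/5; -4/5 6/5 -2/5; 0 0 1]
M⁻¹ · (2/5, -19/10)ᵀ = (1, -3)ᵀ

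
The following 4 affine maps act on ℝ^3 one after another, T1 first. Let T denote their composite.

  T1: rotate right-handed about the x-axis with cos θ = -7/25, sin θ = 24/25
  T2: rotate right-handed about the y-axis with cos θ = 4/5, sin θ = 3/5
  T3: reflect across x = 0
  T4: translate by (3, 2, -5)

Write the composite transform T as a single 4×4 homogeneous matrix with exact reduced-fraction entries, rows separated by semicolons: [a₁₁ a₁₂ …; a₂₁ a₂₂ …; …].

T = [-4/5 -72/125 21/125 3; 0 -7/25 -24/25 2; -3/5 96/125 -28/125 -5; 0 0 0 1]

T1 = [1 0 0 0; 0 -7/25 -24/25 0; 0 24/25 -7/25 0; 0 0 0 1]
T2·T1 = [4/5 72/125 -21/125 0; 0 -7/25 -24/25 0; -3/5 96/125 -28/125 0; 0 0 0 1]
T3·…·T1 = [-4/5 -72/125 21/125 0; 0 -7/25 -24/25 0; -3/5 96/125 -28/125 0; 0 0 0 1]
T4·…·T1 = [-4/5 -72/125 21/125 3; 0 -7/25 -24/25 2; -3/5 96/125 -28/125 -5; 0 0 0 1]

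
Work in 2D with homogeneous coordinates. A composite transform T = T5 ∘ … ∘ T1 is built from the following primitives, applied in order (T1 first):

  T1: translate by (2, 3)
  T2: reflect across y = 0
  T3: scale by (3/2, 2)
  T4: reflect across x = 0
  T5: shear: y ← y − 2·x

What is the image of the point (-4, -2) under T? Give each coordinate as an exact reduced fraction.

T1 translate by (2, 3): (-4, -2) → (-2, 1)
T2 reflect across y = 0: (-2, 1) → (-2, -1)
T3 scale by (3/2, 2): (-2, -1) → (-3, -2)
T4 reflect across x = 0: (-3, -2) → (3, -2)
T5 shear: y ← y − 2·x: (3, -2) → (3, -8)

T(p) = (3, -8)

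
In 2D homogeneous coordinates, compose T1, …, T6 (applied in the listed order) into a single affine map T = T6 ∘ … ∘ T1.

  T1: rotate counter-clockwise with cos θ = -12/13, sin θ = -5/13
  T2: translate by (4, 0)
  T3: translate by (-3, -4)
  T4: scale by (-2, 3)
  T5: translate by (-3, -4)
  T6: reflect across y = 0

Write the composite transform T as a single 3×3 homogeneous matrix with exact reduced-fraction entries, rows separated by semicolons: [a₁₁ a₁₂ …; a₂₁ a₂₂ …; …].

T = [24/13 -10/13 -5; 15/13 36/13 16; 0 0 1]

T1 = [-12/13 5/13 0; -5/13 -12/13 0; 0 0 1]
T2·T1 = [-12/13 5/13 4; -5/13 -12/13 0; 0 0 1]
T3·…·T1 = [-12/13 5/13 1; -5/13 -12/13 -4; 0 0 1]
T4·…·T1 = [24/13 -10/13 -2; -15/13 -36/13 -12; 0 0 1]
T5·…·T1 = [24/13 -10/13 -5; -15/13 -36/13 -16; 0 0 1]
T6·…·T1 = [24/13 -10/13 -5; 15/13 36/13 16; 0 0 1]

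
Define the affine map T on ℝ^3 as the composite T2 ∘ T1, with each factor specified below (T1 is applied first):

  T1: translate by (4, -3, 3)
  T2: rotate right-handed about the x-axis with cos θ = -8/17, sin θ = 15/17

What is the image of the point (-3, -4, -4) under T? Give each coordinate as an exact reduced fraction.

T(p) = (1, 71/17, -97/17)

T1 translate by (4, -3, 3): (-3, -4, -4) → (1, -7, -1)
T2 rotate right-handed about the x-axis with cos θ = -8/17, sin θ = 15/17: (1, -7, -1) → (1, 71/17, -97/17)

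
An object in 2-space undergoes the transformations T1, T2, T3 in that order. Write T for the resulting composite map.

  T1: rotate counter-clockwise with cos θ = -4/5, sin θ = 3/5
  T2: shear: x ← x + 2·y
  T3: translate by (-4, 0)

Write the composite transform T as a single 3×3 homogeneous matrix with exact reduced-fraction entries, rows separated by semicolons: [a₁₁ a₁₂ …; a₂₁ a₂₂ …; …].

T1 = [-4/5 -3/5 0; 3/5 -4/5 0; 0 0 1]
T2·T1 = [2/5 -11/5 0; 3/5 -4/5 0; 0 0 1]
T3·…·T1 = [2/5 -11/5 -4; 3/5 -4/5 0; 0 0 1]

T = [2/5 -11/5 -4; 3/5 -4/5 0; 0 0 1]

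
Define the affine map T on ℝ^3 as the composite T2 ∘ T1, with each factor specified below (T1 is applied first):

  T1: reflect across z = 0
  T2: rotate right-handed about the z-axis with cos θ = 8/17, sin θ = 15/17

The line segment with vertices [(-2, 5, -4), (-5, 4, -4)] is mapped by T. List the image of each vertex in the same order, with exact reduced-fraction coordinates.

image vertices: (-91/17, 10/17, 4), (-100/17, -43/17, 4)

T1 reflect across z = 0: (-2, 5, -4) → (-2, 5, 4); (-5, 4, -4) → (-5, 4, 4)
T2 rotate right-handed about the z-axis with cos θ = 8/17, sin θ = 15/17: (-2, 5, 4) → (-91/17, 10/17, 4); (-5, 4, 4) → (-100/17, -43/17, 4)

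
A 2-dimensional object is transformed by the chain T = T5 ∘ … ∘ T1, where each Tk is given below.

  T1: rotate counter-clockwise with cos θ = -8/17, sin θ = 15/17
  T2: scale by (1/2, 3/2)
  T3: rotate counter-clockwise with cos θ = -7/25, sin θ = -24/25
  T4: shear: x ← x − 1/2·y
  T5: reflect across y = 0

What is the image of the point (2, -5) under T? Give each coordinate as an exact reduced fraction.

T1 rotate counter-clockwise with cos θ = -8/17, sin θ = 15/17: (2, -5) → (59/17, 70/17)
T2 scale by (1/2, 3/2): (59/17, 70/17) → (59/34, 105/17)
T3 rotate counter-clockwise with cos θ = -7/25, sin θ = -24/25: (59/34, 105/17) → (4627/850, -1443/425)
T4 shear: x ← x − 1/2·y: (4627/850, -1443/425) → (607/85, -1443/425)
T5 reflect across y = 0: (607/85, -1443/425) → (607/85, 1443/425)

T(p) = (607/85, 1443/425)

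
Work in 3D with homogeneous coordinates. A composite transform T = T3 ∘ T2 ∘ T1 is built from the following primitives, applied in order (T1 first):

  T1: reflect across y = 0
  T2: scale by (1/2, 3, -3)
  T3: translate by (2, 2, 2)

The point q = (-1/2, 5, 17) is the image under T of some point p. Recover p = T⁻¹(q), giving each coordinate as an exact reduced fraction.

T1 = [1 0 0 0; 0 -1 0 0; 0 0 1 0; 0 0 0 1]
T2·T1 = [1/2 0 0 0; 0 -3 0 0; 0 0 -3 0; 0 0 0 1]
T3·…·T1 = [1/2 0 0 2; 0 -3 0 2; 0 0 -3 2; 0 0 0 1]
det M = 9/2; M⁻¹ = [2 0 0 -4; 0 -1/3 0 2/3; 0 0 -1/3 2/3; 0 0 0 1]
M⁻¹ · (-1/2, 5, 17)ᵀ = (-5, -1, -5)ᵀ

p = (-5, -1, -5)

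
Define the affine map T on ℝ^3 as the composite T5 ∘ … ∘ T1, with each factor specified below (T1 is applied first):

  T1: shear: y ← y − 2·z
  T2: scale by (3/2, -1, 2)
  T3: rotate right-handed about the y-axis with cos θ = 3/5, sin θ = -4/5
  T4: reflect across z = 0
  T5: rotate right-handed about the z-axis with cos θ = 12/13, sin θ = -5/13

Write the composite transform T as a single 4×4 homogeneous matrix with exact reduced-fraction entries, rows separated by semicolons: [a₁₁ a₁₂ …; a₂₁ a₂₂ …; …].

T = [54/65 -5/13 -46/65 0; -9/26 -12/13 32/13 0; -6/5 0 -6/5 0; 0 0 0 1]

T1 = [1 0 0 0; 0 1 -2 0; 0 0 1 0; 0 0 0 1]
T2·T1 = [3/2 0 0 0; 0 -1 2 0; 0 0 2 0; 0 0 0 1]
T3·…·T1 = [9/10 0 -8/5 0; 0 -1 2 0; 6/5 0 6/5 0; 0 0 0 1]
T4·…·T1 = [9/10 0 -8/5 0; 0 -1 2 0; -6/5 0 -6/5 0; 0 0 0 1]
T5·…·T1 = [54/65 -5/13 -46/65 0; -9/26 -12/13 32/13 0; -6/5 0 -6/5 0; 0 0 0 1]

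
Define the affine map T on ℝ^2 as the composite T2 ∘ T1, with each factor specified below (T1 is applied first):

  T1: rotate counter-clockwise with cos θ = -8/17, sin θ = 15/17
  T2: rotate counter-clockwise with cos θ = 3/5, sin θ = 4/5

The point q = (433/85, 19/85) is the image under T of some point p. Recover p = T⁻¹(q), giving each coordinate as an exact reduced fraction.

T1 = [-8/17 -15/17 0; 15/17 -8/17 0; 0 0 1]
T2·T1 = [-84/85 -13/85 0; 13/85 -84/85 0; 0 0 1]
det M = 1; M⁻¹ = [-84/85 13/85 0; -13/85 -84/85 0; 0 0 1]
M⁻¹ · (433/85, 19/85)ᵀ = (-5, -1)ᵀ

p = (-5, -1)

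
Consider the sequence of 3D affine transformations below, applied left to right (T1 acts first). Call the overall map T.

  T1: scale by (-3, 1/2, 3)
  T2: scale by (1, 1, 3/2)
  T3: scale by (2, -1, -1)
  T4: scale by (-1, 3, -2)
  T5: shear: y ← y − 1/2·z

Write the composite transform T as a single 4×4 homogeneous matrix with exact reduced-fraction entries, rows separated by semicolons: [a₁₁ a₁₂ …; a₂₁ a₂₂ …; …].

T1 = [-3 0 0 0; 0 1/2 0 0; 0 0 3 0; 0 0 0 1]
T2·T1 = [-3 0 0 0; 0 1/2 0 0; 0 0 9/2 0; 0 0 0 1]
T3·…·T1 = [-6 0 0 0; 0 -1/2 0 0; 0 0 -9/2 0; 0 0 0 1]
T4·…·T1 = [6 0 0 0; 0 -3/2 0 0; 0 0 9 0; 0 0 0 1]
T5·…·T1 = [6 0 0 0; 0 -3/2 -9/2 0; 0 0 9 0; 0 0 0 1]

T = [6 0 0 0; 0 -3/2 -9/2 0; 0 0 9 0; 0 0 0 1]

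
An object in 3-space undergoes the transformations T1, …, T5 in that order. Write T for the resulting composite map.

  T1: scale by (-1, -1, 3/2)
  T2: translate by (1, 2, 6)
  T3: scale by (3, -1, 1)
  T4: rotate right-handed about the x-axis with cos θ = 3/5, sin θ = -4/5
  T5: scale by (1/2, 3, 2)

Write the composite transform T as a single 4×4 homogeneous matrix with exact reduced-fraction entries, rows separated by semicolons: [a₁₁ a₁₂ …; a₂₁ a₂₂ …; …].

T1 = [-1 0 0 0; 0 -1 0 0; 0 0 3/2 0; 0 0 0 1]
T2·T1 = [-1 0 0 1; 0 -1 0 2; 0 0 3/2 6; 0 0 0 1]
T3·…·T1 = [-3 0 0 3; 0 1 0 -2; 0 0 3/2 6; 0 0 0 1]
T4·…·T1 = [-3 0 0 3; 0 3/5 6/5 18/5; 0 -4/5 9/10 26/5; 0 0 0 1]
T5·…·T1 = [-3/2 0 0 3/2; 0 9/5 18/5 54/5; 0 -8/5 9/5 52/5; 0 0 0 1]

T = [-3/2 0 0 3/2; 0 9/5 18/5 54/5; 0 -8/5 9/5 52/5; 0 0 0 1]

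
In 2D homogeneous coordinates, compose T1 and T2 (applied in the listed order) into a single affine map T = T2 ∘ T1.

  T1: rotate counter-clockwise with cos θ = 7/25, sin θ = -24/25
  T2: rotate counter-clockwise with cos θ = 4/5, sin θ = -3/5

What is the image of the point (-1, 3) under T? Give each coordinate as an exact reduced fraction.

T(p) = (79/25, -3/25)

T1 rotate counter-clockwise with cos θ = 7/25, sin θ = -24/25: (-1, 3) → (13/5, 9/5)
T2 rotate counter-clockwise with cos θ = 4/5, sin θ = -3/5: (13/5, 9/5) → (79/25, -3/25)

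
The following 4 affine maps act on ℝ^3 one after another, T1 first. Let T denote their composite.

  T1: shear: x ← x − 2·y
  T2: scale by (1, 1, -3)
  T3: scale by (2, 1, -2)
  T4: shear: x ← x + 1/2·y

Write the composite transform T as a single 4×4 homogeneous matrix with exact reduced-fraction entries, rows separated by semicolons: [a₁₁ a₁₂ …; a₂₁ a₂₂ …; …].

T = [2 -7/2 0 0; 0 1 0 0; 0 0 6 0; 0 0 0 1]

T1 = [1 -2 0 0; 0 1 0 0; 0 0 1 0; 0 0 0 1]
T2·T1 = [1 -2 0 0; 0 1 0 0; 0 0 -3 0; 0 0 0 1]
T3·…·T1 = [2 -4 0 0; 0 1 0 0; 0 0 6 0; 0 0 0 1]
T4·…·T1 = [2 -7/2 0 0; 0 1 0 0; 0 0 6 0; 0 0 0 1]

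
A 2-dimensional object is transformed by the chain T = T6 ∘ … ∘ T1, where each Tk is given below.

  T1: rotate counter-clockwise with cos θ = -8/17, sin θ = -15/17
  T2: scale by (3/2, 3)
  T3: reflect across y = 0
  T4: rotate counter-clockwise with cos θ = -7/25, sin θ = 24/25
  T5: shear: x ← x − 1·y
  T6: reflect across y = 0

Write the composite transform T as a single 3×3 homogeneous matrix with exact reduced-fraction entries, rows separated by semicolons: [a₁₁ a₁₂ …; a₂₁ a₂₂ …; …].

T1 = [-8/17 15/17 0; -15/17 -8/17 0; 0 0 1]
T2·T1 = [-12/17 45/34 0; -45/17 -24/17 0; 0 0 1]
T3·…·T1 = [-12/17 45/34 0; 45/17 24/17 0; 0 0 1]
T4·…·T1 = [-996/425 -1467/850 0; -603/425 372/425 0; 0 0 1]
T5·…·T1 = [-393/425 -2211/850 0; -603/425 372/425 0; 0 0 1]
T6·…·T1 = [-393/425 -2211/850 0; 603/425 -372/425 0; 0 0 1]

T = [-393/425 -2211/850 0; 603/425 -372/425 0; 0 0 1]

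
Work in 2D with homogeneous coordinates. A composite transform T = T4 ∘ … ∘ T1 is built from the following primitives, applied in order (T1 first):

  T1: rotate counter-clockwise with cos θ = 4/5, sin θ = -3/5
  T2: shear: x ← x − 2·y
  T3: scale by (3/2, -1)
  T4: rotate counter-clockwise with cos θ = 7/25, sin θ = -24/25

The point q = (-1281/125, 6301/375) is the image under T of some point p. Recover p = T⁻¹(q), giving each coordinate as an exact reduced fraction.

T1 = [4/5 3/5 0; -3/5 4/5 0; 0 0 1]
T2·T1 = [2 -1 0; -3/5 4/5 0; 0 0 1]
T3·…·T1 = [3 -3/2 0; 3/5 -4/5 0; 0 0 1]
T4·…·T1 = [177/125 -297/250 0; -339/125 152/125 0; 0 0 1]
det M = -3/2; M⁻¹ = [-304/375 -99/125 0; -226/125 -118/125 0; 0 0 1]
M⁻¹ · (-1281/125, 6301/375)ᵀ = (-5, 8/3)ᵀ

p = (-5, 8/3)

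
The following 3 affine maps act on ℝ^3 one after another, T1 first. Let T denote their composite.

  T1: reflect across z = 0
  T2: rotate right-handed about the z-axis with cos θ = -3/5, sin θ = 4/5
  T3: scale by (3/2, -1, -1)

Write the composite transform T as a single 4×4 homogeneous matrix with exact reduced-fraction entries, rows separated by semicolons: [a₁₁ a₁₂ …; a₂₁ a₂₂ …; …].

T = [-9/10 -6/5 0 0; -4/5 3/5 0 0; 0 0 1 0; 0 0 0 1]

T1 = [1 0 0 0; 0 1 0 0; 0 0 -1 0; 0 0 0 1]
T2·T1 = [-3/5 -4/5 0 0; 4/5 -3/5 0 0; 0 0 -1 0; 0 0 0 1]
T3·…·T1 = [-9/10 -6/5 0 0; -4/5 3/5 0 0; 0 0 1 0; 0 0 0 1]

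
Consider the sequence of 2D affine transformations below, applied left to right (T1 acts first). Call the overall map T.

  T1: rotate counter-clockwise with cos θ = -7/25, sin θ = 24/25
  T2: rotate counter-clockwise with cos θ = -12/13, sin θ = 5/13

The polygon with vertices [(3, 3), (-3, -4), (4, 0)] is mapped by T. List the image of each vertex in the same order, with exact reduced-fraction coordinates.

image vertices: (861/325, -1077/325), (-1184/325, 1113/325), (-144/325, -1292/325)

T1 rotate counter-clockwise with cos θ = -7/25, sin θ = 24/25: (3, 3) → (-93/25, 51/25); (-3, -4) → (117/25, -44/25); (4, 0) → (-28/25, 96/25)
T2 rotate counter-clockwise with cos θ = -12/13, sin θ = 5/13: (-93/25, 51/25) → (861/325, -1077/325); (117/25, -44/25) → (-1184/325, 1113/325); (-28/25, 96/25) → (-144/325, -1292/325)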